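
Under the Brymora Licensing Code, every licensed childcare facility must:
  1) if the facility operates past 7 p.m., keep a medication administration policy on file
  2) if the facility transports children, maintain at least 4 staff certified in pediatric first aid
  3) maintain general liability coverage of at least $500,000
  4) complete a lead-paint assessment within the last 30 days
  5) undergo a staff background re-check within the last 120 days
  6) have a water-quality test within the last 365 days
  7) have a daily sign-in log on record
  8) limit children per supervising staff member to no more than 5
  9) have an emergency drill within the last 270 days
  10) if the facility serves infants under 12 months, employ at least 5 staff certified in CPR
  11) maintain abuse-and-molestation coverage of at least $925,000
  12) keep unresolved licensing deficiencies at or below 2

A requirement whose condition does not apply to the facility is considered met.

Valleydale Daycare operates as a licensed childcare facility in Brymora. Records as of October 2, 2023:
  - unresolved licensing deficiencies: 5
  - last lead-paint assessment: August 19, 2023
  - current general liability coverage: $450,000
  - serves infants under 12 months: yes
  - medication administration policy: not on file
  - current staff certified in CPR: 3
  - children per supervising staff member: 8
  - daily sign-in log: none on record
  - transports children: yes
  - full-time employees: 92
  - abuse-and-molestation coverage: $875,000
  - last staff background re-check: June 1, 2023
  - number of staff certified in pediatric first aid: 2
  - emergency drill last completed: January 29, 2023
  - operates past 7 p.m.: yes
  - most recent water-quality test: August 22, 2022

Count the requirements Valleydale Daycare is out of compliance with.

11

1. condition 'operates past 7 p.m.' holds; medication administration policy absent → not met
2. condition 'transports children' holds; staff certified in pediatric first aid 2 < 4 → not met
3. general liability coverage $450,000 < $500,000 → not met
4. lead-paint assessment 44 days ago vs limit 30 → not met
5. staff background re-check 123 days ago vs limit 120 → not met
6. water-quality test 406 days ago vs limit 365 → not met
7. daily sign-in log absent → not met
8. children per supervising staff member 8 > 5 → not met
9. emergency drill 246 days ago vs limit 270 → met
10. condition 'serves infants under 12 months' holds; staff certified in CPR 3 < 5 → not met
11. abuse-and-molestation coverage $875,000 < $925,000 → not met
12. unresolved licensing deficiencies 5 > 2 → not met
Not met: 11 of 12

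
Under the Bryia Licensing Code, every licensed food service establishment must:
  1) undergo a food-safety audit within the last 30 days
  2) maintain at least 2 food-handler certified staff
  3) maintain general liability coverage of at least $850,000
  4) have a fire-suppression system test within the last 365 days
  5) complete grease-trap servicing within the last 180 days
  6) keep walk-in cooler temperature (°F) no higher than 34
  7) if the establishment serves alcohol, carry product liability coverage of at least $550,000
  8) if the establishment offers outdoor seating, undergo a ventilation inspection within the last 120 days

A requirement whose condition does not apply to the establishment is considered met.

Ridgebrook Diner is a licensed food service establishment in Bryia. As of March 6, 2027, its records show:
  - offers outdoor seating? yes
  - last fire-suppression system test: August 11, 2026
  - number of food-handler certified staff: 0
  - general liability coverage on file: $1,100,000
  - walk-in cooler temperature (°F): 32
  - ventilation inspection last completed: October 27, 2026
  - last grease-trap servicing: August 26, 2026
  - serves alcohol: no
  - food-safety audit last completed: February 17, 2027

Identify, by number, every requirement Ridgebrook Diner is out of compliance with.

2, 5, 8

1. food-safety audit 17 days ago vs limit 30 → met
2. food-handler certified staff 0 < 2 → not met
3. general liability coverage $1,100,000 ≥ $850,000 → met
4. fire-suppression system test 207 days ago vs limit 365 → met
5. grease-trap servicing 192 days ago vs limit 180 → not met
6. walk-in cooler temperature (°F) 32 ≤ 34 → met
7. condition 'serves alcohol' does not hold → requirement n/a → met
8. condition 'offers outdoor seating' holds; ventilation inspection 130 days ago vs limit 120 → not met
Not met: 2, 5, 8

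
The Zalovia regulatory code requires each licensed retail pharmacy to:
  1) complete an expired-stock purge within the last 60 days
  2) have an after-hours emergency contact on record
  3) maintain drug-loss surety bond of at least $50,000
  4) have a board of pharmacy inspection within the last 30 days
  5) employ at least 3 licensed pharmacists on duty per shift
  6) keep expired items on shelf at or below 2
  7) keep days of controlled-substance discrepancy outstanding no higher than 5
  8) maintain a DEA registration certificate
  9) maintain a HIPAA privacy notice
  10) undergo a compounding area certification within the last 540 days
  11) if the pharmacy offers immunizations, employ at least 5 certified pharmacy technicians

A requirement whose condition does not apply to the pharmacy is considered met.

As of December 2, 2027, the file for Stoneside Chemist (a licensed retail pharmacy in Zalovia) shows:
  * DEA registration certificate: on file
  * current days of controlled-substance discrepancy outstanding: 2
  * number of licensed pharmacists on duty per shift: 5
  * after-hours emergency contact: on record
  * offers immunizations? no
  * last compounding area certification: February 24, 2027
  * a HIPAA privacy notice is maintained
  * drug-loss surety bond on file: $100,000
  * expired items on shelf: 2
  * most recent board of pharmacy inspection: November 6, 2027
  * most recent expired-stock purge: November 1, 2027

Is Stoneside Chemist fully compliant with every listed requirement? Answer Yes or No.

Yes

1. expired-stock purge 31 days ago vs limit 60 → met
2. after-hours emergency contact present → met
3. drug-loss surety bond $100,000 ≥ $50,000 → met
4. board of pharmacy inspection 26 days ago vs limit 30 → met
5. licensed pharmacists on duty per shift 5 ≥ 3 → met
6. expired items on shelf 2 ≤ 2 → met
7. days of controlled-substance discrepancy outstanding 2 ≤ 5 → met
8. DEA registration certificate present → met
9. HIPAA privacy notice present → met
10. compounding area certification 281 days ago vs limit 540 → met
11. condition 'offers immunizations' does not hold → requirement n/a → met
All met.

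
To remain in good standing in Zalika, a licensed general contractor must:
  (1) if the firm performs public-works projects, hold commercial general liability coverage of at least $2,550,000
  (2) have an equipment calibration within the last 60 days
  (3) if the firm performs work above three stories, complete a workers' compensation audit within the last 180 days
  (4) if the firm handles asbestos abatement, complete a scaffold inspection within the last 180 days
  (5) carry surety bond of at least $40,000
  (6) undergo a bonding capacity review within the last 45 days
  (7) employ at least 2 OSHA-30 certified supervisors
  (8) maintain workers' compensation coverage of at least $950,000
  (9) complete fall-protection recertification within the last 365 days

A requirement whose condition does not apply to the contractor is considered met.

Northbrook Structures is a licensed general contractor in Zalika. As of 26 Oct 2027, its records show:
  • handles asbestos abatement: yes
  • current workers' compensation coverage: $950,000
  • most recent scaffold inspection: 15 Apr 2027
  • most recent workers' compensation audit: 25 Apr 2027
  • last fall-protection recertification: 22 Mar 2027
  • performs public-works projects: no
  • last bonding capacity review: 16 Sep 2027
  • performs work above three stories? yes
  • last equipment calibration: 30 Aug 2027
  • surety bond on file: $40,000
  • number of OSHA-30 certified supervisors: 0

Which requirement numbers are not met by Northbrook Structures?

1. condition 'performs public-works projects' does not hold → requirement n/a → met
2. equipment calibration 57 days ago vs limit 60 → met
3. condition 'performs work above three stories' holds; workers' compensation audit 184 days ago vs limit 180 → not met
4. condition 'handles asbestos abatement' holds; scaffold inspection 194 days ago vs limit 180 → not met
5. surety bond $40,000 ≥ $40,000 → met
6. bonding capacity review 40 days ago vs limit 45 → met
7. OSHA-30 certified supervisors 0 < 2 → not met
8. workers' compensation coverage $950,000 ≥ $950,000 → met
9. fall-protection recertification 218 days ago vs limit 365 → met
Not met: 3, 4, 7

3, 4, 7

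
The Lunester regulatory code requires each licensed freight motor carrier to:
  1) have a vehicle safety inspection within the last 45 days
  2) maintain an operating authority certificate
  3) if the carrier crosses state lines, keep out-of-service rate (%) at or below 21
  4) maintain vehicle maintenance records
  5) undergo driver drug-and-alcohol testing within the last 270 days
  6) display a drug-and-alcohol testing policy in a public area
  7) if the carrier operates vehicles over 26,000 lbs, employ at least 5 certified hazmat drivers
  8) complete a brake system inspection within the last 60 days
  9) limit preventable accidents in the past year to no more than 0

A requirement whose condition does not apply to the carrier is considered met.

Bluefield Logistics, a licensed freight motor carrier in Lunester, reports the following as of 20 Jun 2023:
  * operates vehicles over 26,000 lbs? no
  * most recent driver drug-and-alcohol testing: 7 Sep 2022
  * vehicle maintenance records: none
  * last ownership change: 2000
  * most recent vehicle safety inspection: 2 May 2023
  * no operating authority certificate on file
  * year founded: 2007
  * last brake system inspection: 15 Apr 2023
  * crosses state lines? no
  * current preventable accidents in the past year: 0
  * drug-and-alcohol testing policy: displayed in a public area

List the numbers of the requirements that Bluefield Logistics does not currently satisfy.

1. vehicle safety inspection 49 days ago vs limit 45 → not met
2. operating authority certificate absent → not met
3. condition 'crosses state lines' does not hold → requirement n/a → met
4. vehicle maintenance records absent → not met
5. driver drug-and-alcohol testing 286 days ago vs limit 270 → not met
6. drug-and-alcohol testing policy present → met
7. condition 'operates vehicles over 26,000 lbs' does not hold → requirement n/a → met
8. brake system inspection 66 days ago vs limit 60 → not met
9. preventable accidents in the past year 0 ≤ 0 → met
Not met: 1, 2, 4, 5, 8

1, 2, 4, 5, 8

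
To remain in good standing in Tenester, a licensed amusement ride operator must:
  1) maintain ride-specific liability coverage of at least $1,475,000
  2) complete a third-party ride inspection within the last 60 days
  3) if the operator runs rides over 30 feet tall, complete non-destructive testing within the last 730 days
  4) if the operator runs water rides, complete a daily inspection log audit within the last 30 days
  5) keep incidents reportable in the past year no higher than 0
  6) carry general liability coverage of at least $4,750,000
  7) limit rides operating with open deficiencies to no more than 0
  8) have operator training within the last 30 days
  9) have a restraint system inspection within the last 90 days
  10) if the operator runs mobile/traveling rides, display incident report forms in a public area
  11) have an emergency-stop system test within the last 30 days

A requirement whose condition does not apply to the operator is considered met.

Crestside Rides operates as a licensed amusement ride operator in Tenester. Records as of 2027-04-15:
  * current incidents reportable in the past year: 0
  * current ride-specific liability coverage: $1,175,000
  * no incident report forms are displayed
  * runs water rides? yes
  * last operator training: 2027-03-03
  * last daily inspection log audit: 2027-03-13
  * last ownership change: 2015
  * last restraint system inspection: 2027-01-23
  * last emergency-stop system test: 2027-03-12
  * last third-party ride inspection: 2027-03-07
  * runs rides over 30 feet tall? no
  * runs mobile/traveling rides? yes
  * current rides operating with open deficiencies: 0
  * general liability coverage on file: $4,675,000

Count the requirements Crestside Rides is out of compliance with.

1. ride-specific liability coverage $1,175,000 < $1,475,000 → not met
2. third-party ride inspection 39 days ago vs limit 60 → met
3. condition 'runs rides over 30 feet tall' does not hold → requirement n/a → met
4. condition 'runs water rides' holds; daily inspection log audit 33 days ago vs limit 30 → not met
5. incidents reportable in the past year 0 ≤ 0 → met
6. general liability coverage $4,675,000 < $4,750,000 → not met
7. rides operating with open deficiencies 0 ≤ 0 → met
8. operator training 43 days ago vs limit 30 → not met
9. restraint system inspection 82 days ago vs limit 90 → met
10. condition 'runs mobile/traveling rides' holds; incident report forms absent → not met
11. emergency-stop system test 34 days ago vs limit 30 → not met
Not met: 6 of 11

6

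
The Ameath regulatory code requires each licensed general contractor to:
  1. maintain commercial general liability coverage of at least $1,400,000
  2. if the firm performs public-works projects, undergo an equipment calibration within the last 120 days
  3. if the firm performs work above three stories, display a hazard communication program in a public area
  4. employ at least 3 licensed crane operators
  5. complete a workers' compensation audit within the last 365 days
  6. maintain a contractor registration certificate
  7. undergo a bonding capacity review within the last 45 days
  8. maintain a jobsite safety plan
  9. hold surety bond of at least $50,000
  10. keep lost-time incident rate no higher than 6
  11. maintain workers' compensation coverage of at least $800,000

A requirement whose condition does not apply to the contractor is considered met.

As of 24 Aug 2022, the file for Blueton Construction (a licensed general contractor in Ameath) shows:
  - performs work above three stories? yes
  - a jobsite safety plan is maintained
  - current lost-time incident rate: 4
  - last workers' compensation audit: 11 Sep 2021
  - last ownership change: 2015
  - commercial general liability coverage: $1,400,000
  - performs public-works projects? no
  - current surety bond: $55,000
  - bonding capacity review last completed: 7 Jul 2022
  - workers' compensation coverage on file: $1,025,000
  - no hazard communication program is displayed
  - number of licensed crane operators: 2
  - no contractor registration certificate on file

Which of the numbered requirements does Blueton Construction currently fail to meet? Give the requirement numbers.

1. commercial general liability coverage $1,400,000 ≥ $1,400,000 → met
2. condition 'performs public-works projects' does not hold → requirement n/a → met
3. condition 'performs work above three stories' holds; hazard communication program absent → not met
4. licensed crane operators 2 < 3 → not met
5. workers' compensation audit 347 days ago vs limit 365 → met
6. contractor registration certificate absent → not met
7. bonding capacity review 48 days ago vs limit 45 → not met
8. jobsite safety plan present → met
9. surety bond $55,000 ≥ $50,000 → met
10. lost-time incident rate 4 ≤ 6 → met
11. workers' compensation coverage $1,025,000 ≥ $800,000 → met
Not met: 3, 4, 6, 7

3, 4, 6, 7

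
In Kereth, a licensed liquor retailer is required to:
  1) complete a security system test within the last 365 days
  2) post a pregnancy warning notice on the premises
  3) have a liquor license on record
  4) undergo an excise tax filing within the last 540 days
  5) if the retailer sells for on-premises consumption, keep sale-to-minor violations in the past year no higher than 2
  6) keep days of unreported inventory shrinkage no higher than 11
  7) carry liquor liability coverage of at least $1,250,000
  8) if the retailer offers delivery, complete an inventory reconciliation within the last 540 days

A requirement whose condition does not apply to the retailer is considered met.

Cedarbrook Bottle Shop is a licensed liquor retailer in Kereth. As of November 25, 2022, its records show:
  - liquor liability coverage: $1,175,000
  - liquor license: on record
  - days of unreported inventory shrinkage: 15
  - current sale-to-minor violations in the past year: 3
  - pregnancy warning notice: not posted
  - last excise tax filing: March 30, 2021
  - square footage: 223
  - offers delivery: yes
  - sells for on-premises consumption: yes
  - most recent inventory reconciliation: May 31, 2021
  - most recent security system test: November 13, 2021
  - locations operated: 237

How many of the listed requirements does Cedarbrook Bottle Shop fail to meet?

7

1. security system test 377 days ago vs limit 365 → not met
2. pregnancy warning notice absent → not met
3. liquor license present → met
4. excise tax filing 605 days ago vs limit 540 → not met
5. condition 'sells for on-premises consumption' holds; sale-to-minor violations in the past year 3 > 2 → not met
6. days of unreported inventory shrinkage 15 > 11 → not met
7. liquor liability coverage $1,175,000 < $1,250,000 → not met
8. condition 'offers delivery' holds; inventory reconciliation 543 days ago vs limit 540 → not met
Not met: 7 of 8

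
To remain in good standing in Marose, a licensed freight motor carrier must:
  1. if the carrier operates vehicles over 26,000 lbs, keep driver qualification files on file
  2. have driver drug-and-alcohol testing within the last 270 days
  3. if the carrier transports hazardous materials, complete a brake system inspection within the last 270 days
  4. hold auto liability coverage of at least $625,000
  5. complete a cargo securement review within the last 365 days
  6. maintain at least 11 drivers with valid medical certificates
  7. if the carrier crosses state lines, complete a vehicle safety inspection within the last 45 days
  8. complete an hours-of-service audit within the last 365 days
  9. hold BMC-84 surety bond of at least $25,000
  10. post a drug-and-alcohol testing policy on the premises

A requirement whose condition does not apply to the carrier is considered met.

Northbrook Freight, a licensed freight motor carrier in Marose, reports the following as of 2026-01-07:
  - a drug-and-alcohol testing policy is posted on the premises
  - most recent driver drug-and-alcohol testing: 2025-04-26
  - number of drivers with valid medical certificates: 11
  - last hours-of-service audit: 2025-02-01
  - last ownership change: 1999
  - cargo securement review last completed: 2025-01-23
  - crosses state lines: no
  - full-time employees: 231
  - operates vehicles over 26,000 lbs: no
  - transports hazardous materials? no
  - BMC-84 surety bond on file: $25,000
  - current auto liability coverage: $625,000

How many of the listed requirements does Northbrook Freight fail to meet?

1. condition 'operates vehicles over 26,000 lbs' does not hold → requirement n/a → met
2. driver drug-and-alcohol testing 256 days ago vs limit 270 → met
3. condition 'transports hazardous materials' does not hold → requirement n/a → met
4. auto liability coverage $625,000 ≥ $625,000 → met
5. cargo securement review 349 days ago vs limit 365 → met
6. drivers with valid medical certificates 11 ≥ 11 → met
7. condition 'crosses state lines' does not hold → requirement n/a → met
8. hours-of-service audit 340 days ago vs limit 365 → met
9. BMC-84 surety bond $25,000 ≥ $25,000 → met
10. drug-and-alcohol testing policy present → met
Not met: 0 of 10

0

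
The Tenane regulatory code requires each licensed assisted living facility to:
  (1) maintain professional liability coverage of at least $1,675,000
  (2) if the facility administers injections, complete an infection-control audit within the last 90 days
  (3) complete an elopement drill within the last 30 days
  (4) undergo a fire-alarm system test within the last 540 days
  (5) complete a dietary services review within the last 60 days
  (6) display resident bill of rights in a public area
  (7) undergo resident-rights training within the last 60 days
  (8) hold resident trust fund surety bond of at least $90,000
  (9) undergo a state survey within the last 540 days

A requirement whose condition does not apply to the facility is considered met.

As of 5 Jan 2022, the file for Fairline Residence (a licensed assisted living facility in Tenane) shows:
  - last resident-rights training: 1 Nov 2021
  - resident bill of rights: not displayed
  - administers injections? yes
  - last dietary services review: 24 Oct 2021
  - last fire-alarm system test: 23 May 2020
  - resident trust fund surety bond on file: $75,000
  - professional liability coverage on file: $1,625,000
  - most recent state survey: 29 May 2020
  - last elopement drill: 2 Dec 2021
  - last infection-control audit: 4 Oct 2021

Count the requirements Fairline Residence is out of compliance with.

9

1. professional liability coverage $1,625,000 < $1,675,000 → not met
2. condition 'administers injections' holds; infection-control audit 93 days ago vs limit 90 → not met
3. elopement drill 34 days ago vs limit 30 → not met
4. fire-alarm system test 592 days ago vs limit 540 → not met
5. dietary services review 73 days ago vs limit 60 → not met
6. resident bill of rights absent → not met
7. resident-rights training 65 days ago vs limit 60 → not met
8. resident trust fund surety bond $75,000 < $90,000 → not met
9. state survey 586 days ago vs limit 540 → not met
Not met: 9 of 9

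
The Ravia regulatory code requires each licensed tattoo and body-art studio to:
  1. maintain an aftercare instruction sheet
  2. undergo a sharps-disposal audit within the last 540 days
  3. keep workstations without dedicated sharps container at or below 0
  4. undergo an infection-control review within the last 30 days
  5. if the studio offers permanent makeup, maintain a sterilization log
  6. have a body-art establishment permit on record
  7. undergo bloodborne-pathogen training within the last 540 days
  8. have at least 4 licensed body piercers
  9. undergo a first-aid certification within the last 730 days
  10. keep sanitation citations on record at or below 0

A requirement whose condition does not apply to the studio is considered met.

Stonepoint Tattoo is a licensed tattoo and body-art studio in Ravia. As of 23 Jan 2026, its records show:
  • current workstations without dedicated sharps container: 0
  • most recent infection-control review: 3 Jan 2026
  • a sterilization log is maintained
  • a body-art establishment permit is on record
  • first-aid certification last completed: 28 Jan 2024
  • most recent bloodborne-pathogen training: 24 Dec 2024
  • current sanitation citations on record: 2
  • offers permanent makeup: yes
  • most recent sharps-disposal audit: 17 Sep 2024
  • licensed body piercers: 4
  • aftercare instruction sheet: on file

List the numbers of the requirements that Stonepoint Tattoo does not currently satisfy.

1. aftercare instruction sheet present → met
2. sharps-disposal audit 493 days ago vs limit 540 → met
3. workstations without dedicated sharps container 0 ≤ 0 → met
4. infection-control review 20 days ago vs limit 30 → met
5. condition 'offers permanent makeup' holds; sterilization log present → met
6. body-art establishment permit present → met
7. bloodborne-pathogen training 395 days ago vs limit 540 → met
8. licensed body piercers 4 ≥ 4 → met
9. first-aid certification 726 days ago vs limit 730 → met
10. sanitation citations on record 2 > 0 → not met
Not met: 10

10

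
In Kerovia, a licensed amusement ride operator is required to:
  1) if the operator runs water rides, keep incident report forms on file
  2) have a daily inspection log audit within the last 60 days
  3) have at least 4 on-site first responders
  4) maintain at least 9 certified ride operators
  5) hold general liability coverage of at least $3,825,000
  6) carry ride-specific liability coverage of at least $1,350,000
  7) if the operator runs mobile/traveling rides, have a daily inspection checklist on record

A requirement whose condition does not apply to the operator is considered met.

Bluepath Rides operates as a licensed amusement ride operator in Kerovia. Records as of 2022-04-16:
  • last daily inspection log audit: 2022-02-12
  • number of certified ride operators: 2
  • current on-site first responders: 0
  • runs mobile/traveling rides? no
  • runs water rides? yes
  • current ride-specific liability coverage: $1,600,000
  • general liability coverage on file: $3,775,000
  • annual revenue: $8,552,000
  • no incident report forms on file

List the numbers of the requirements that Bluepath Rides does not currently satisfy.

1, 2, 3, 4, 5

1. condition 'runs water rides' holds; incident report forms absent → not met
2. daily inspection log audit 63 days ago vs limit 60 → not met
3. on-site first responders 0 < 4 → not met
4. certified ride operators 2 < 9 → not met
5. general liability coverage $3,775,000 < $3,825,000 → not met
6. ride-specific liability coverage $1,600,000 ≥ $1,350,000 → met
7. condition 'runs mobile/traveling rides' does not hold → requirement n/a → met
Not met: 1, 2, 3, 4, 5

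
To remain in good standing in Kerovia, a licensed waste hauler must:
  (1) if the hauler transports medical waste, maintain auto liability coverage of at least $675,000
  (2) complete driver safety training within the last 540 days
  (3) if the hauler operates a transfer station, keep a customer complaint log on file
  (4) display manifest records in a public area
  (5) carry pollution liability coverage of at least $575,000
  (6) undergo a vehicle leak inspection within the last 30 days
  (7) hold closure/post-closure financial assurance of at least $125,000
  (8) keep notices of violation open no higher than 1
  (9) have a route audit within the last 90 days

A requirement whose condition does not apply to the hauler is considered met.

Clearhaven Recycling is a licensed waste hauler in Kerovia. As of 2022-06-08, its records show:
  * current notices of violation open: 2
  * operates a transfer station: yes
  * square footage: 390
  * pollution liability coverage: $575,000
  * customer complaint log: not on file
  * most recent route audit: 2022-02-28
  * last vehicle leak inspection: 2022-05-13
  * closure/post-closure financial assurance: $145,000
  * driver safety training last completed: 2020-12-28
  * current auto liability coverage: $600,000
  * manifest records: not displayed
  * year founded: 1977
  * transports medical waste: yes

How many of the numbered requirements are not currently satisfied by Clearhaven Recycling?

5

1. condition 'transports medical waste' holds; auto liability coverage $600,000 < $675,000 → not met
2. driver safety training 527 days ago vs limit 540 → met
3. condition 'operates a transfer station' holds; customer complaint log absent → not met
4. manifest records absent → not met
5. pollution liability coverage $575,000 ≥ $575,000 → met
6. vehicle leak inspection 26 days ago vs limit 30 → met
7. closure/post-closure financial assurance $145,000 ≥ $125,000 → met
8. notices of violation open 2 > 1 → not met
9. route audit 100 days ago vs limit 90 → not met
Not met: 5 of 9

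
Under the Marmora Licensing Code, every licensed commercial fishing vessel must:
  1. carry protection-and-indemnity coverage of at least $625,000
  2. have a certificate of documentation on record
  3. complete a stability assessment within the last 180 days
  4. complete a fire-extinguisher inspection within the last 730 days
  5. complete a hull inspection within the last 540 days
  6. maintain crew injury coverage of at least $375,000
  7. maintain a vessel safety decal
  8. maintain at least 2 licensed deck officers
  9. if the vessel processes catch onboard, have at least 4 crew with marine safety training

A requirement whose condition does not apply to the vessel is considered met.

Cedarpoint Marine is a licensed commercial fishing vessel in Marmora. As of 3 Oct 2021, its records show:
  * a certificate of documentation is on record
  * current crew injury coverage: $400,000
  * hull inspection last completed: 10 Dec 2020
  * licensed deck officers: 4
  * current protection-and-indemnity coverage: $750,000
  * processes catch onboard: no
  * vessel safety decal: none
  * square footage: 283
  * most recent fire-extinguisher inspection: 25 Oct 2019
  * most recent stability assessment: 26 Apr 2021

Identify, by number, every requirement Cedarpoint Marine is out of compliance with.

1. protection-and-indemnity coverage $750,000 ≥ $625,000 → met
2. certificate of documentation present → met
3. stability assessment 160 days ago vs limit 180 → met
4. fire-extinguisher inspection 709 days ago vs limit 730 → met
5. hull inspection 297 days ago vs limit 540 → met
6. crew injury coverage $400,000 ≥ $375,000 → met
7. vessel safety decal absent → not met
8. licensed deck officers 4 ≥ 2 → met
9. condition 'processes catch onboard' does not hold → requirement n/a → met
Not met: 7

7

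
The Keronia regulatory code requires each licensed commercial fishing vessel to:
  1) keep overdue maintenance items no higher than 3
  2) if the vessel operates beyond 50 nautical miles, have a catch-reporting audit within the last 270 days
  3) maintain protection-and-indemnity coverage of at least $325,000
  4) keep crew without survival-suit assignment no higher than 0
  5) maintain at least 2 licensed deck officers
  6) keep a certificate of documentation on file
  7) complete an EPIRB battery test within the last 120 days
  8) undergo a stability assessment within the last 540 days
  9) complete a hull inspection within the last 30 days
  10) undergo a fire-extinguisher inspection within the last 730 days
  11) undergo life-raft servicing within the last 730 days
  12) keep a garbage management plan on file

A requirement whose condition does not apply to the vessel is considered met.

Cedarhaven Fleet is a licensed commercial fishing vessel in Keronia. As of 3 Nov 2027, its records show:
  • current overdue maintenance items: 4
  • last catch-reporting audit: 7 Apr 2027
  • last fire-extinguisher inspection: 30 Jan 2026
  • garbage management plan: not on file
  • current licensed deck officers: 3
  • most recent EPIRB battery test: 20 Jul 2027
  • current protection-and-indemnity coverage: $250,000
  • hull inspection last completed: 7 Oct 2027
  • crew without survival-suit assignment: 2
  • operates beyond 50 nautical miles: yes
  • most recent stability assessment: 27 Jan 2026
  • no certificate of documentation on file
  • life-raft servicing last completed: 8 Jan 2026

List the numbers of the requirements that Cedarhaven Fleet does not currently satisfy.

1, 3, 4, 6, 8, 12

1. overdue maintenance items 4 > 3 → not met
2. condition 'operates beyond 50 nautical miles' holds; catch-reporting audit 210 days ago vs limit 270 → met
3. protection-and-indemnity coverage $250,000 < $325,000 → not met
4. crew without survival-suit assignment 2 > 0 → not met
5. licensed deck officers 3 ≥ 2 → met
6. certificate of documentation absent → not met
7. EPIRB battery test 106 days ago vs limit 120 → met
8. stability assessment 645 days ago vs limit 540 → not met
9. hull inspection 27 days ago vs limit 30 → met
10. fire-extinguisher inspection 642 days ago vs limit 730 → met
11. life-raft servicing 664 days ago vs limit 730 → met
12. garbage management plan absent → not met
Not met: 1, 3, 4, 6, 8, 12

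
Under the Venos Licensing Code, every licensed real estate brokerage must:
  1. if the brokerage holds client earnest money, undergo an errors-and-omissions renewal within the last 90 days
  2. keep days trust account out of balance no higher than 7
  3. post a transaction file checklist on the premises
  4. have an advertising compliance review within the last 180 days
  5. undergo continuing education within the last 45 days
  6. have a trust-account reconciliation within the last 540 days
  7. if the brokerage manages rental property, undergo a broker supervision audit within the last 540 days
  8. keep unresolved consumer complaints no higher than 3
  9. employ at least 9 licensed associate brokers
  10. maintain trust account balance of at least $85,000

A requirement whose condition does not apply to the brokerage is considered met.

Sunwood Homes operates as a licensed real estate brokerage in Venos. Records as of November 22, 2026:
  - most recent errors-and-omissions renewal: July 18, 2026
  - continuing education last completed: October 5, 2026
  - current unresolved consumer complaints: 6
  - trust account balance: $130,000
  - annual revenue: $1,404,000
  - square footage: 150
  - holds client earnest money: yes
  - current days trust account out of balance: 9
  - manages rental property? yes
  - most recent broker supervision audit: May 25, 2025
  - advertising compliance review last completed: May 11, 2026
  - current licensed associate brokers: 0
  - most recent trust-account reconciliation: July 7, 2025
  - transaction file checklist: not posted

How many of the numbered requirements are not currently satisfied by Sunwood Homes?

1. condition 'holds client earnest money' holds; errors-and-omissions renewal 127 days ago vs limit 90 → not met
2. days trust account out of balance 9 > 7 → not met
3. transaction file checklist absent → not met
4. advertising compliance review 195 days ago vs limit 180 → not met
5. continuing education 48 days ago vs limit 45 → not met
6. trust-account reconciliation 503 days ago vs limit 540 → met
7. condition 'manages rental property' holds; broker supervision audit 546 days ago vs limit 540 → not met
8. unresolved consumer complaints 6 > 3 → not met
9. licensed associate brokers 0 < 9 → not met
10. trust account balance $130,000 ≥ $85,000 → met
Not met: 8 of 10

8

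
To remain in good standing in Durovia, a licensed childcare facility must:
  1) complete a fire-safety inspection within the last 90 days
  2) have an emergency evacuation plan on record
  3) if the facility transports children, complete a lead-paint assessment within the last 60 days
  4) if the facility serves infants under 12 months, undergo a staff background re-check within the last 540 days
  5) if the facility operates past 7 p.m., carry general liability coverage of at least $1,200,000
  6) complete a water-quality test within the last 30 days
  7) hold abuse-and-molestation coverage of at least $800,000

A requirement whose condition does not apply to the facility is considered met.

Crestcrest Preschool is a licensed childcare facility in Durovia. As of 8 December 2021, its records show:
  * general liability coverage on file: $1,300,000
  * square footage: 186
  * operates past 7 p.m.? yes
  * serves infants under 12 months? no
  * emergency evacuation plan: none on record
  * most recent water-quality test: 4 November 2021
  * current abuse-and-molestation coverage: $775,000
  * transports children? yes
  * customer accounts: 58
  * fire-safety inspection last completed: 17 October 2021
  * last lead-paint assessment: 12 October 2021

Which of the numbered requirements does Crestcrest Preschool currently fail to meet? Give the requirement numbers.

2, 6, 7

1. fire-safety inspection 52 days ago vs limit 90 → met
2. emergency evacuation plan absent → not met
3. condition 'transports children' holds; lead-paint assessment 57 days ago vs limit 60 → met
4. condition 'serves infants under 12 months' does not hold → requirement n/a → met
5. condition 'operates past 7 p.m.' holds; general liability coverage $1,300,000 ≥ $1,200,000 → met
6. water-quality test 34 days ago vs limit 30 → not met
7. abuse-and-molestation coverage $775,000 < $800,000 → not met
Not met: 2, 6, 7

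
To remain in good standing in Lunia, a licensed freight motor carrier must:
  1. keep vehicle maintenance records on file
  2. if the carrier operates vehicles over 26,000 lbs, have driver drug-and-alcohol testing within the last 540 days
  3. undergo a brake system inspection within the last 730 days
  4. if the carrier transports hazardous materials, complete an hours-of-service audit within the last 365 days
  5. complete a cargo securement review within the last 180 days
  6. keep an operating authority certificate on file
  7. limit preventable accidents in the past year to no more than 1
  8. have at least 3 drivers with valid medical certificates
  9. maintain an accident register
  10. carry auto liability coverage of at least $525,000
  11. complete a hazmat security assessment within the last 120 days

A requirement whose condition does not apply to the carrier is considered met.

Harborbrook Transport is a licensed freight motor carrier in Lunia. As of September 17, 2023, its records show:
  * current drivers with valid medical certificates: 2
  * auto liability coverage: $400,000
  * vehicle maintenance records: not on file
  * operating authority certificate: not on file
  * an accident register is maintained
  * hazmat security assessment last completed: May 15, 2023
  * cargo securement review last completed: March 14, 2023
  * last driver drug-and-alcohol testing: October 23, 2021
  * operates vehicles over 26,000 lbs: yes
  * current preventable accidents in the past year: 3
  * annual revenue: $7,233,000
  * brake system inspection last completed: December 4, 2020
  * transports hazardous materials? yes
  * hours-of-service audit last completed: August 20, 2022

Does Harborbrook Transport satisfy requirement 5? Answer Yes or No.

No

5. cargo securement review 187 days ago vs limit 180 → not met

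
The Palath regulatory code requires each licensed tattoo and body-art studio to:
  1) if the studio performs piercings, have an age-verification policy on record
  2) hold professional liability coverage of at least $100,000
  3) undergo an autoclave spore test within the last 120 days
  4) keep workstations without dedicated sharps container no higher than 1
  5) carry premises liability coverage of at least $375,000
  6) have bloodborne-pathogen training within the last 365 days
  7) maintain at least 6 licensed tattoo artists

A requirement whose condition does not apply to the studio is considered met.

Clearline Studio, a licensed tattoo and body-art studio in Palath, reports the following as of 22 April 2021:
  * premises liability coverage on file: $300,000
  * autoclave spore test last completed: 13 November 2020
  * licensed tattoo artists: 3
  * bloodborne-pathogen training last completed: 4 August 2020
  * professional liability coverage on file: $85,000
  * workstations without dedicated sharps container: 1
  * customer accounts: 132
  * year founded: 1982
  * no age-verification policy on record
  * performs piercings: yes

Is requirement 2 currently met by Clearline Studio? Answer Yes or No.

No

2. professional liability coverage $85,000 < $100,000 → not met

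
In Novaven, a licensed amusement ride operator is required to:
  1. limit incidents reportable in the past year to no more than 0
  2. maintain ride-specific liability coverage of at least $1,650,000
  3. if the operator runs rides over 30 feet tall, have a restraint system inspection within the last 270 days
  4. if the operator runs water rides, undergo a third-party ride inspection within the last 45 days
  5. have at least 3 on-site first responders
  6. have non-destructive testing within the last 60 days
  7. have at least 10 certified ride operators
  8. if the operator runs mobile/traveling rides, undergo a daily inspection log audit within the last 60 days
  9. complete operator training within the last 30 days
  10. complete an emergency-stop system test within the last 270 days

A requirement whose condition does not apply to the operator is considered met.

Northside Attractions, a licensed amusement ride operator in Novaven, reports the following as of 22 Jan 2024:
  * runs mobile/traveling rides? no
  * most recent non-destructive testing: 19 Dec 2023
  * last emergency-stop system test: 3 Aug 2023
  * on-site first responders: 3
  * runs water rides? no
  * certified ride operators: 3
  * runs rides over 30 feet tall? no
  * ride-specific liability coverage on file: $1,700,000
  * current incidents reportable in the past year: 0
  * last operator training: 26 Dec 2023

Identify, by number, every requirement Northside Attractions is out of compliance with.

1. incidents reportable in the past year 0 ≤ 0 → met
2. ride-specific liability coverage $1,700,000 ≥ $1,650,000 → met
3. condition 'runs rides over 30 feet tall' does not hold → requirement n/a → met
4. condition 'runs water rides' does not hold → requirement n/a → met
5. on-site first responders 3 ≥ 3 → met
6. non-destructive testing 34 days ago vs limit 60 → met
7. certified ride operators 3 < 10 → not met
8. condition 'runs mobile/traveling rides' does not hold → requirement n/a → met
9. operator training 27 days ago vs limit 30 → met
10. emergency-stop system test 172 days ago vs limit 270 → met
Not met: 7

7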